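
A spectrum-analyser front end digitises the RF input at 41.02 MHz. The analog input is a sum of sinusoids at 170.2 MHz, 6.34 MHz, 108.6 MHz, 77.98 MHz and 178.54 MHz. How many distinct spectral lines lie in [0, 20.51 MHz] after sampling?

fs/2 = 20.51 MHz.
170.2 MHz mod fs = 6.12 MHz.
6.12 MHz ≤ fs/2 = 20.51 MHz, appears at 6.12 MHz.
6.34 MHz ≤ fs/2 = 20.51 MHz, passes unchanged.
108.6 MHz mod fs = 26.56 MHz.
26.56 MHz > fs/2 = 20.51 MHz, folds to fs − 26.56 MHz = 14.46 MHz.
77.98 MHz mod fs = 36.96 MHz.
36.96 MHz > fs/2 = 20.51 MHz, folds to fs − 36.96 MHz = 4.06 MHz.
178.54 MHz mod fs = 14.46 MHz.
14.46 MHz ≤ fs/2 = 20.51 MHz, appears at 14.46 MHz.
Distinct values: {4.06 MHz, 6.12 MHz, 6.34 MHz, 14.46 MHz} → 4.

4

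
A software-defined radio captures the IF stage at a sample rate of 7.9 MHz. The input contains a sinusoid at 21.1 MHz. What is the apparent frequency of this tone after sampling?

21.1 MHz mod fs = 5.3 MHz.
5.3 MHz > fs/2 = 3.95 MHz, folds to fs − 5.3 MHz = 2.6 MHz.

2.6 MHz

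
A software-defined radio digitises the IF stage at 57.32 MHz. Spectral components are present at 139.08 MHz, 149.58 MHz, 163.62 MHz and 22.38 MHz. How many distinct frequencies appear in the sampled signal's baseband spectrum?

fs/2 = 28.66 MHz.
139.08 MHz mod fs = 24.44 MHz.
24.44 MHz ≤ fs/2 = 28.66 MHz, appears at 24.44 MHz.
149.58 MHz mod fs = 34.94 MHz.
34.94 MHz > fs/2 = 28.66 MHz, folds to fs − 34.94 MHz = 22.38 MHz.
163.62 MHz mod fs = 48.98 MHz.
48.98 MHz > fs/2 = 28.66 MHz, folds to fs − 48.98 MHz = 8.34 MHz.
22.38 MHz ≤ fs/2 = 28.66 MHz, passes unchanged.
Distinct values: {8.34 MHz, 22.38 MHz, 24.44 MHz} → 3.

3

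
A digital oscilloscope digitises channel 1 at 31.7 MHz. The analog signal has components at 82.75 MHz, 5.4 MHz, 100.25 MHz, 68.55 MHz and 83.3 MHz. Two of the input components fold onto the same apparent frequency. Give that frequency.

5.15 MHz

fs/2 = 15.85 MHz.
82.75 MHz mod fs = 19.35 MHz.
19.35 MHz > fs/2 = 15.85 MHz, folds to fs − 19.35 MHz = 12.35 MHz.
5.4 MHz ≤ fs/2 = 15.85 MHz, passes unchanged.
100.25 MHz mod fs = 5.15 MHz.
5.15 MHz ≤ fs/2 = 15.85 MHz, appears at 5.15 MHz.
68.55 MHz mod fs = 5.15 MHz.
5.15 MHz ≤ fs/2 = 15.85 MHz, appears at 5.15 MHz.
83.3 MHz mod fs = 19.9 MHz.
19.9 MHz > fs/2 = 15.85 MHz, folds to fs − 19.9 MHz = 11.8 MHz.
68.55 MHz and 100.25 MHz both map to 5.15 MHz.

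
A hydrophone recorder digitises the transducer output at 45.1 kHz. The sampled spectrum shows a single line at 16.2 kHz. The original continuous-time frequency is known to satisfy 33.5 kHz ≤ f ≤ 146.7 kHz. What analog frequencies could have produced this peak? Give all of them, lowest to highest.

61.3 kHz, 74 kHz, 106.4 kHz, 119.1 kHz

Frequencies that alias to 16.2 kHz are k·fs ± 16.2 kHz for integer k ≥ 0.
k=0: 16.2 kHz.
k=1: 28.9 kHz, 61.3 kHz.
k=2: 74 kHz, 106.4 kHz.
k=3: 119.1 kHz, 151.5 kHz.
k=4: 164.2 kHz, 196.6 kHz.
Within [33.5 kHz, 146.7 kHz]: 61.3 kHz, 74 kHz, 106.4 kHz, 119.1 kHz.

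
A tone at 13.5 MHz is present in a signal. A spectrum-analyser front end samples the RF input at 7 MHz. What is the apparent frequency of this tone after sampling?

0.5 MHz

13.5 MHz mod fs = 6.5 MHz.
6.5 MHz > fs/2 = 3.5 MHz, folds to fs − 6.5 MHz = 0.5 MHz.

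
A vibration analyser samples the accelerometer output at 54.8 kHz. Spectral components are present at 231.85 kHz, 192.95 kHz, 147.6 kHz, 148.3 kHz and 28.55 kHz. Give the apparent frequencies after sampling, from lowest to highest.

12.65 kHz, 16.1 kHz, 16.8 kHz, 26.25 kHz

fs/2 = 27.4 kHz.
231.85 kHz mod fs = 12.65 kHz.
12.65 kHz ≤ fs/2 = 27.4 kHz, appears at 12.65 kHz.
192.95 kHz mod fs = 28.55 kHz.
28.55 kHz > fs/2 = 27.4 kHz, folds to fs − 28.55 kHz = 26.25 kHz.
147.6 kHz mod fs = 38 kHz.
38 kHz > fs/2 = 27.4 kHz, folds to fs − 38 kHz = 16.8 kHz.
148.3 kHz mod fs = 38.7 kHz.
38.7 kHz > fs/2 = 27.4 kHz, folds to fs − 38.7 kHz = 16.1 kHz.
28.55 kHz > fs/2 = 27.4 kHz, folds to fs − 28.55 kHz = 26.25 kHz.
Distinct values: {12.65 kHz, 16.1 kHz, 16.8 kHz, 26.25 kHz}.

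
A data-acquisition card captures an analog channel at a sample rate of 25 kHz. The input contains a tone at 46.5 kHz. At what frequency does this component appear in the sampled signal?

3.5 kHz

46.5 kHz mod fs = 21.5 kHz.
21.5 kHz > fs/2 = 12.5 kHz, folds to fs − 21.5 kHz = 3.5 kHz.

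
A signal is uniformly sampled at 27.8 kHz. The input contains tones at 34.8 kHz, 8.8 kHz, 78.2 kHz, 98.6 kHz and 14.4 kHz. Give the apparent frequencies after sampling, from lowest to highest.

5.2 kHz, 7 kHz, 8.8 kHz, 12.6 kHz, 13.4 kHz

fs/2 = 13.9 kHz.
34.8 kHz mod fs = 7 kHz.
7 kHz ≤ fs/2 = 13.9 kHz, appears at 7 kHz.
8.8 kHz ≤ fs/2 = 13.9 kHz, passes unchanged.
78.2 kHz mod fs = 22.6 kHz.
22.6 kHz > fs/2 = 13.9 kHz, folds to fs − 22.6 kHz = 5.2 kHz.
98.6 kHz mod fs = 15.2 kHz.
15.2 kHz > fs/2 = 13.9 kHz, folds to fs − 15.2 kHz = 12.6 kHz.
14.4 kHz > fs/2 = 13.9 kHz, folds to fs − 14.4 kHz = 13.4 kHz.
Distinct values: {5.2 kHz, 7 kHz, 8.8 kHz, 12.6 kHz, 13.4 kHz}.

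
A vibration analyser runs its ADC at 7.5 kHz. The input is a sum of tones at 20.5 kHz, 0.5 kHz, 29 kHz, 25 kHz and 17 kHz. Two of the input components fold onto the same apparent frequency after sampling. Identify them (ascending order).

fs/2 = 3.75 kHz.
20.5 kHz mod fs = 5.5 kHz.
5.5 kHz > fs/2 = 3.75 kHz, folds to fs − 5.5 kHz = 2 kHz.
0.5 kHz ≤ fs/2 = 3.75 kHz, passes unchanged.
29 kHz mod fs = 6.5 kHz.
6.5 kHz > fs/2 = 3.75 kHz, folds to fs − 6.5 kHz = 1 kHz.
25 kHz mod fs = 2.5 kHz.
2.5 kHz ≤ fs/2 = 3.75 kHz, appears at 2.5 kHz.
17 kHz mod fs = 2 kHz.
2 kHz ≤ fs/2 = 3.75 kHz, appears at 2 kHz.
17 kHz and 20.5 kHz both map to 2 kHz.

17 kHz, 20.5 kHz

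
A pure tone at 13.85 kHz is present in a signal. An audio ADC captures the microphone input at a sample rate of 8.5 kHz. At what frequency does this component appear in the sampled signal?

3.15 kHz

13.85 kHz mod fs = 5.35 kHz.
5.35 kHz > fs/2 = 4.25 kHz, folds to fs − 5.35 kHz = 3.15 kHz.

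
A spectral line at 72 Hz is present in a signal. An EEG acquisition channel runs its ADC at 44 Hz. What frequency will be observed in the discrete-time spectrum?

16 Hz

72 Hz mod fs = 28 Hz.
28 Hz > fs/2 = 22 Hz, folds to fs − 28 Hz = 16 Hz.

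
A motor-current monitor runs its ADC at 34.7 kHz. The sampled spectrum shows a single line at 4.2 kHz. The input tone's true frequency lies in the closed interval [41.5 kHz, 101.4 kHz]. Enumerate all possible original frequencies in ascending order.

Frequencies that alias to 4.2 kHz are k·fs ± 4.2 kHz for integer k ≥ 0.
k=0: 4.2 kHz.
k=1: 30.5 kHz, 38.9 kHz.
k=2: 65.2 kHz, 73.6 kHz.
k=3: 99.9 kHz, 108.3 kHz.
k=4: 134.6 kHz, 143 kHz.
Within [41.5 kHz, 101.4 kHz]: 65.2 kHz, 73.6 kHz, 99.9 kHz.

65.2 kHz, 73.6 kHz, 99.9 kHz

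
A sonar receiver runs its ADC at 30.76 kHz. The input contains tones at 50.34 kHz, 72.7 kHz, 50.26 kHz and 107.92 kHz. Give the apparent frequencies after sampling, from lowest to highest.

11.18 kHz, 11.26 kHz, 15.12 kHz

fs/2 = 15.38 kHz.
50.34 kHz mod fs = 19.58 kHz.
19.58 kHz > fs/2 = 15.38 kHz, folds to fs − 19.58 kHz = 11.18 kHz.
72.7 kHz mod fs = 11.18 kHz.
11.18 kHz ≤ fs/2 = 15.38 kHz, appears at 11.18 kHz.
50.26 kHz mod fs = 19.5 kHz.
19.5 kHz > fs/2 = 15.38 kHz, folds to fs − 19.5 kHz = 11.26 kHz.
107.92 kHz mod fs = 15.64 kHz.
15.64 kHz > fs/2 = 15.38 kHz, folds to fs − 15.64 kHz = 15.12 kHz.
Distinct values: {11.18 kHz, 11.26 kHz, 15.12 kHz}.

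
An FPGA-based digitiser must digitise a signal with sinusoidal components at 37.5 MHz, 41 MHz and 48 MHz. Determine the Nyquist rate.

96 MHz

Highest-frequency component: 48 MHz.
Nyquist rate = 2 × 48 MHz = 96 MHz.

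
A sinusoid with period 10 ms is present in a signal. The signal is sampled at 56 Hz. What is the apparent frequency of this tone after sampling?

T = 10 ms → f = 1/T = 100 Hz.
100 Hz mod fs = 44 Hz.
44 Hz > fs/2 = 28 Hz, folds to fs − 44 Hz = 12 Hz.

12 Hz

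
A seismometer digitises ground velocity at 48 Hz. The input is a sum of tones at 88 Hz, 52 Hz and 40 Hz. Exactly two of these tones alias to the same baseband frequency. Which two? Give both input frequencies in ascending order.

40 Hz, 88 Hz

fs/2 = 24 Hz.
88 Hz mod fs = 40 Hz.
40 Hz > fs/2 = 24 Hz, folds to fs − 40 Hz = 8 Hz.
52 Hz mod fs = 4 Hz.
4 Hz ≤ fs/2 = 24 Hz, appears at 4 Hz.
40 Hz > fs/2 = 24 Hz, folds to fs − 40 Hz = 8 Hz.
40 Hz and 88 Hz both map to 8 Hz.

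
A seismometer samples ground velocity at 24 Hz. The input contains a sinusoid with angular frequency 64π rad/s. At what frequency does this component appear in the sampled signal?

ω = 64π rad/s → f = ω/(2π) = 32 Hz.
32 Hz mod fs = 8 Hz.
8 Hz ≤ fs/2 = 12 Hz, appears at 8 Hz.

8 Hz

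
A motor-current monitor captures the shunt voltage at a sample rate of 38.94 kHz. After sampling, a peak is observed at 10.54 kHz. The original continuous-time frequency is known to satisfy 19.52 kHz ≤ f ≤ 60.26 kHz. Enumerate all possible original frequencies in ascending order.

28.4 kHz, 49.48 kHz

Frequencies that alias to 10.54 kHz are k·fs ± 10.54 kHz for integer k ≥ 0.
k=0: 10.54 kHz.
k=1: 28.4 kHz, 49.48 kHz.
k=2: 67.34 kHz, 88.42 kHz.
Within [19.52 kHz, 60.26 kHz]: 28.4 kHz, 49.48 kHz.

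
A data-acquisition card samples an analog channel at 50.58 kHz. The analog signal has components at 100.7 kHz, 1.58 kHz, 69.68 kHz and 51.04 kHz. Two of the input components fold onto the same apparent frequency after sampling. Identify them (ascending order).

51.04 kHz, 100.7 kHz

fs/2 = 25.29 kHz.
100.7 kHz mod fs = 50.12 kHz.
50.12 kHz > fs/2 = 25.29 kHz, folds to fs − 50.12 kHz = 0.46 kHz.
1.58 kHz ≤ fs/2 = 25.29 kHz, passes unchanged.
69.68 kHz mod fs = 19.1 kHz.
19.1 kHz ≤ fs/2 = 25.29 kHz, appears at 19.1 kHz.
51.04 kHz mod fs = 0.46 kHz.
0.46 kHz ≤ fs/2 = 25.29 kHz, appears at 0.46 kHz.
51.04 kHz and 100.7 kHz both map to 0.46 kHz.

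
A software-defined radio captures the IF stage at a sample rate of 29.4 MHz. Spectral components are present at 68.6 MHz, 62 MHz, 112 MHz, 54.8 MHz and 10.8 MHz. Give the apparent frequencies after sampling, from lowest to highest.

3.2 MHz, 4 MHz, 5.6 MHz, 9.8 MHz, 10.8 MHz

fs/2 = 14.7 MHz.
68.6 MHz mod fs = 9.8 MHz.
9.8 MHz ≤ fs/2 = 14.7 MHz, appears at 9.8 MHz.
62 MHz mod fs = 3.2 MHz.
3.2 MHz ≤ fs/2 = 14.7 MHz, appears at 3.2 MHz.
112 MHz mod fs = 23.8 MHz.
23.8 MHz > fs/2 = 14.7 MHz, folds to fs − 23.8 MHz = 5.6 MHz.
54.8 MHz mod fs = 25.4 MHz.
25.4 MHz > fs/2 = 14.7 MHz, folds to fs − 25.4 MHz = 4 MHz.
10.8 MHz ≤ fs/2 = 14.7 MHz, passes unchanged.
Distinct values: {3.2 MHz, 4 MHz, 5.6 MHz, 9.8 MHz, 10.8 MHz}.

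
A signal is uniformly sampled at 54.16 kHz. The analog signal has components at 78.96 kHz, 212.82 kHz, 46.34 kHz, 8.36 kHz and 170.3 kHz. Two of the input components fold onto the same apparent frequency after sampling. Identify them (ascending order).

fs/2 = 27.08 kHz.
78.96 kHz mod fs = 24.8 kHz.
24.8 kHz ≤ fs/2 = 27.08 kHz, appears at 24.8 kHz.
212.82 kHz mod fs = 50.34 kHz.
50.34 kHz > fs/2 = 27.08 kHz, folds to fs − 50.34 kHz = 3.82 kHz.
46.34 kHz > fs/2 = 27.08 kHz, folds to fs − 46.34 kHz = 7.82 kHz.
8.36 kHz ≤ fs/2 = 27.08 kHz, passes unchanged.
170.3 kHz mod fs = 7.82 kHz.
7.82 kHz ≤ fs/2 = 27.08 kHz, appears at 7.82 kHz.
46.34 kHz and 170.3 kHz both map to 7.82 kHz.

46.34 kHz, 170.3 kHz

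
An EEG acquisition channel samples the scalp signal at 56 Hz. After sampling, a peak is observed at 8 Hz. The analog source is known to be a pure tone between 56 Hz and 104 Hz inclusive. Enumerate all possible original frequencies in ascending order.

Frequencies that alias to 8 Hz are k·fs ± 8 Hz for integer k ≥ 0.
k=0: 8 Hz.
k=1: 48 Hz, 64 Hz.
k=2: 104 Hz, 120 Hz.
k=3: 160 Hz, 176 Hz.
Within [56 Hz, 104 Hz]: 64 Hz, 104 Hz.

64 Hz, 104 Hz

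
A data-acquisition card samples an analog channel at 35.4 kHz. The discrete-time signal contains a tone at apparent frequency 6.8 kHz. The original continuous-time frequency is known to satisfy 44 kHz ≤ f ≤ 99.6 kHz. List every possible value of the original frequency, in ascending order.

64 kHz, 77.6 kHz, 99.4 kHz

Frequencies that alias to 6.8 kHz are k·fs ± 6.8 kHz for integer k ≥ 0.
k=0: 6.8 kHz.
k=1: 28.6 kHz, 42.2 kHz.
k=2: 64 kHz, 77.6 kHz.
k=3: 99.4 kHz, 113 kHz.
k=4: 134.8 kHz, 148.4 kHz.
Within [44 kHz, 99.6 kHz]: 64 kHz, 77.6 kHz, 99.4 kHz.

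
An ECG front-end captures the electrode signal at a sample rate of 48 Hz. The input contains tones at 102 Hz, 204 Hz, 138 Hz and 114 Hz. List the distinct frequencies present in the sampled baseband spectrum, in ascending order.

fs/2 = 24 Hz.
102 Hz mod fs = 6 Hz.
6 Hz ≤ fs/2 = 24 Hz, appears at 6 Hz.
204 Hz mod fs = 12 Hz.
12 Hz ≤ fs/2 = 24 Hz, appears at 12 Hz.
138 Hz mod fs = 42 Hz.
42 Hz > fs/2 = 24 Hz, folds to fs − 42 Hz = 6 Hz.
114 Hz mod fs = 18 Hz.
18 Hz ≤ fs/2 = 24 Hz, appears at 18 Hz.
Distinct values: {6 Hz, 12 Hz, 18 Hz}.

6 Hz, 12 Hz, 18 Hz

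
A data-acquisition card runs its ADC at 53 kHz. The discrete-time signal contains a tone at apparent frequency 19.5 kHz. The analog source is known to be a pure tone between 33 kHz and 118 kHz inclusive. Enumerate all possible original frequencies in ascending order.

Frequencies that alias to 19.5 kHz are k·fs ± 19.5 kHz for integer k ≥ 0.
k=0: 19.5 kHz.
k=1: 33.5 kHz, 72.5 kHz.
k=2: 86.5 kHz, 125.5 kHz.
k=3: 139.5 kHz, 178.5 kHz.
Within [33 kHz, 118 kHz]: 33.5 kHz, 72.5 kHz, 86.5 kHz.

33.5 kHz, 72.5 kHz, 86.5 kHz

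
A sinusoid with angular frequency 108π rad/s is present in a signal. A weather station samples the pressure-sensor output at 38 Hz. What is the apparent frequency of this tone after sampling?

ω = 108π rad/s → f = ω/(2π) = 54 Hz.
54 Hz mod fs = 16 Hz.
16 Hz ≤ fs/2 = 19 Hz, appears at 16 Hz.

16 Hz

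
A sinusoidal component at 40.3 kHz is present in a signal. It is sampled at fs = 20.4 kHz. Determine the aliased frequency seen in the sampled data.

40.3 kHz mod fs = 19.9 kHz.
19.9 kHz > fs/2 = 10.2 kHz, folds to fs − 19.9 kHz = 0.5 kHz.

0.5 kHz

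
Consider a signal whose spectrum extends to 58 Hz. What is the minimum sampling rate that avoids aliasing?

Nyquist rate = 2 × 58 Hz = 116 Hz.

116 Hz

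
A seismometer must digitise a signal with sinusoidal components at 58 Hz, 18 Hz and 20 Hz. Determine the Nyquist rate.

Highest-frequency component: 58 Hz.
Nyquist rate = 2 × 58 Hz = 116 Hz.

116 Hz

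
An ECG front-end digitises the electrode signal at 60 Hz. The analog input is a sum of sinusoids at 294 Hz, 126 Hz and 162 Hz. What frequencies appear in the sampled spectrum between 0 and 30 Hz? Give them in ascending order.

6 Hz, 18 Hz

fs/2 = 30 Hz.
294 Hz mod fs = 54 Hz.
54 Hz > fs/2 = 30 Hz, folds to fs − 54 Hz = 6 Hz.
126 Hz mod fs = 6 Hz.
6 Hz ≤ fs/2 = 30 Hz, appears at 6 Hz.
162 Hz mod fs = 42 Hz.
42 Hz > fs/2 = 30 Hz, folds to fs − 42 Hz = 18 Hz.
Distinct values: {6 Hz, 18 Hz}.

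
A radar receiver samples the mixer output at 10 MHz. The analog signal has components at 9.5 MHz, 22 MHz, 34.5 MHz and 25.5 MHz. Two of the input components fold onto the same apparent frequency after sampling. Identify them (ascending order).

fs/2 = 5 MHz.
9.5 MHz > fs/2 = 5 MHz, folds to fs − 9.5 MHz = 0.5 MHz.
22 MHz mod fs = 2 MHz.
2 MHz ≤ fs/2 = 5 MHz, appears at 2 MHz.
34.5 MHz mod fs = 4.5 MHz.
4.5 MHz ≤ fs/2 = 5 MHz, appears at 4.5 MHz.
25.5 MHz mod fs = 5.5 MHz.
5.5 MHz > fs/2 = 5 MHz, folds to fs − 5.5 MHz = 4.5 MHz.
25.5 MHz and 34.5 MHz both map to 4.5 MHz.

25.5 MHz, 34.5 MHz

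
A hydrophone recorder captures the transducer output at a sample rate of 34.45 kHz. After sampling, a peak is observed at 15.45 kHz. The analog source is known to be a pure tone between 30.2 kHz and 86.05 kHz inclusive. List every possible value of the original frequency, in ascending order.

Frequencies that alias to 15.45 kHz are k·fs ± 15.45 kHz for integer k ≥ 0.
k=0: 15.45 kHz.
k=1: 19 kHz, 49.9 kHz.
k=2: 53.45 kHz, 84.35 kHz.
k=3: 87.9 kHz, 118.8 kHz.
Within [30.2 kHz, 86.05 kHz]: 49.9 kHz, 53.45 kHz, 84.35 kHz.

49.9 kHz, 53.45 kHz, 84.35 kHz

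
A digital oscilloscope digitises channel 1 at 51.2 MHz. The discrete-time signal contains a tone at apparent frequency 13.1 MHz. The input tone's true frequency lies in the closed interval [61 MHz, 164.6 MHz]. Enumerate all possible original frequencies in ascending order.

Frequencies that alias to 13.1 MHz are k·fs ± 13.1 MHz for integer k ≥ 0.
k=0: 13.1 MHz.
k=1: 38.1 MHz, 64.3 MHz.
k=2: 89.3 MHz, 115.5 MHz.
k=3: 140.5 MHz, 166.7 MHz.
k=4: 191.7 MHz, 217.9 MHz.
Within [61 MHz, 164.6 MHz]: 64.3 MHz, 89.3 MHz, 115.5 MHz, 140.5 MHz.

64.3 MHz, 89.3 MHz, 115.5 MHz, 140.5 MHz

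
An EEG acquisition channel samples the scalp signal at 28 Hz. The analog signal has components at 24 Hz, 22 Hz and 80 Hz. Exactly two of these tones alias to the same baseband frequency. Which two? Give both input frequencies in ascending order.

fs/2 = 14 Hz.
24 Hz > fs/2 = 14 Hz, folds to fs − 24 Hz = 4 Hz.
22 Hz > fs/2 = 14 Hz, folds to fs − 22 Hz = 6 Hz.
80 Hz mod fs = 24 Hz.
24 Hz > fs/2 = 14 Hz, folds to fs − 24 Hz = 4 Hz.
24 Hz and 80 Hz both map to 4 Hz.

24 Hz, 80 Hz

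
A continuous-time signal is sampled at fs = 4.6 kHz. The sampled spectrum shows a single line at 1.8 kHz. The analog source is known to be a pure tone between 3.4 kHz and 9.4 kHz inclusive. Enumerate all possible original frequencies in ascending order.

6.4 kHz, 7.4 kHz

Frequencies that alias to 1.8 kHz are k·fs ± 1.8 kHz for integer k ≥ 0.
k=0: 1.8 kHz.
k=1: 2.8 kHz, 6.4 kHz.
k=2: 7.4 kHz, 11 kHz.
k=3: 12 kHz, 15.6 kHz.
Within [3.4 kHz, 9.4 kHz]: 6.4 kHz, 7.4 kHz.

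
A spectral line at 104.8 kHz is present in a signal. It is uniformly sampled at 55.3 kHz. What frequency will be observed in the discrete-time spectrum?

5.8 kHz

104.8 kHz mod fs = 49.5 kHz.
49.5 kHz > fs/2 = 27.65 kHz, folds to fs − 49.5 kHz = 5.8 kHz.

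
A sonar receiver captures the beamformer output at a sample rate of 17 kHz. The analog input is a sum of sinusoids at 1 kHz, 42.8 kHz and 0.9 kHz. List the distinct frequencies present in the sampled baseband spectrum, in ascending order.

0.9 kHz, 1 kHz, 8.2 kHz

fs/2 = 8.5 kHz.
1 kHz ≤ fs/2 = 8.5 kHz, passes unchanged.
42.8 kHz mod fs = 8.8 kHz.
8.8 kHz > fs/2 = 8.5 kHz, folds to fs − 8.8 kHz = 8.2 kHz.
0.9 kHz ≤ fs/2 = 8.5 kHz, passes unchanged.
Distinct values: {0.9 kHz, 1 kHz, 8.2 kHz}.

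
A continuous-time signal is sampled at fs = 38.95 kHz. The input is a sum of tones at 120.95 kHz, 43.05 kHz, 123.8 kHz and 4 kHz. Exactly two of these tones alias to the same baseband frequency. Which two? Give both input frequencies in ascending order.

fs/2 = 19.475 kHz.
120.95 kHz mod fs = 4.1 kHz.
4.1 kHz ≤ fs/2 = 19.475 kHz, appears at 4.1 kHz.
43.05 kHz mod fs = 4.1 kHz.
4.1 kHz ≤ fs/2 = 19.475 kHz, appears at 4.1 kHz.
123.8 kHz mod fs = 6.95 kHz.
6.95 kHz ≤ fs/2 = 19.475 kHz, appears at 6.95 kHz.
4 kHz ≤ fs/2 = 19.475 kHz, passes unchanged.
43.05 kHz and 120.95 kHz both map to 4.1 kHz.

43.05 kHz, 120.95 kHz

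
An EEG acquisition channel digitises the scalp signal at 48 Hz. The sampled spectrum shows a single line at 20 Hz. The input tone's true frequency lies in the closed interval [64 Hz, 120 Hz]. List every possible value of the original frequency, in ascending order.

68 Hz, 76 Hz, 116 Hz

Frequencies that alias to 20 Hz are k·fs ± 20 Hz for integer k ≥ 0.
k=0: 20 Hz.
k=1: 28 Hz, 68 Hz.
k=2: 76 Hz, 116 Hz.
k=3: 124 Hz, 164 Hz.
Within [64 Hz, 120 Hz]: 68 Hz, 76 Hz, 116 Hz.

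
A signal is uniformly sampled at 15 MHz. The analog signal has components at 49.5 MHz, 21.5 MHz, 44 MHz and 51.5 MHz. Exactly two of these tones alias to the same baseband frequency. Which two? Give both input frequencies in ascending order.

fs/2 = 7.5 MHz.
49.5 MHz mod fs = 4.5 MHz.
4.5 MHz ≤ fs/2 = 7.5 MHz, appears at 4.5 MHz.
21.5 MHz mod fs = 6.5 MHz.
6.5 MHz ≤ fs/2 = 7.5 MHz, appears at 6.5 MHz.
44 MHz mod fs = 14 MHz.
14 MHz > fs/2 = 7.5 MHz, folds to fs − 14 MHz = 1 MHz.
51.5 MHz mod fs = 6.5 MHz.
6.5 MHz ≤ fs/2 = 7.5 MHz, appears at 6.5 MHz.
21.5 MHz and 51.5 MHz both map to 6.5 MHz.

21.5 MHz, 51.5 MHz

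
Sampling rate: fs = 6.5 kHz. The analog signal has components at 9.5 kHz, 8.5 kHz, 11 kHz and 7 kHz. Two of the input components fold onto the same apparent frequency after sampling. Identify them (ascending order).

fs/2 = 3.25 kHz.
9.5 kHz mod fs = 3 kHz.
3 kHz ≤ fs/2 = 3.25 kHz, appears at 3 kHz.
8.5 kHz mod fs = 2 kHz.
2 kHz ≤ fs/2 = 3.25 kHz, appears at 2 kHz.
11 kHz mod fs = 4.5 kHz.
4.5 kHz > fs/2 = 3.25 kHz, folds to fs − 4.5 kHz = 2 kHz.
7 kHz mod fs = 0.5 kHz.
0.5 kHz ≤ fs/2 = 3.25 kHz, appears at 0.5 kHz.
8.5 kHz and 11 kHz both map to 2 kHz.

8.5 kHz, 11 kHz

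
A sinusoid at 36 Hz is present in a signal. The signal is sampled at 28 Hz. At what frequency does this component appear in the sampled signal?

8 Hz

36 Hz mod fs = 8 Hz.
8 Hz ≤ fs/2 = 14 Hz, appears at 8 Hz.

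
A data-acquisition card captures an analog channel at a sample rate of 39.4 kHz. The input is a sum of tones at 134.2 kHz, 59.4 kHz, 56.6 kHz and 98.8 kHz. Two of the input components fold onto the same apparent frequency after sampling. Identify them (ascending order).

59.4 kHz, 98.8 kHz

fs/2 = 19.7 kHz.
134.2 kHz mod fs = 16 kHz.
16 kHz ≤ fs/2 = 19.7 kHz, appears at 16 kHz.
59.4 kHz mod fs = 20 kHz.
20 kHz > fs/2 = 19.7 kHz, folds to fs − 20 kHz = 19.4 kHz.
56.6 kHz mod fs = 17.2 kHz.
17.2 kHz ≤ fs/2 = 19.7 kHz, appears at 17.2 kHz.
98.8 kHz mod fs = 20 kHz.
20 kHz > fs/2 = 19.7 kHz, folds to fs − 20 kHz = 19.4 kHz.
59.4 kHz and 98.8 kHz both map to 19.4 kHz.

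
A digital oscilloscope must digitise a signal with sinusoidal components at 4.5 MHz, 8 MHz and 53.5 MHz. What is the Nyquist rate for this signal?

107 MHz

Highest-frequency component: 53.5 MHz.
Nyquist rate = 2 × 53.5 MHz = 107 MHz.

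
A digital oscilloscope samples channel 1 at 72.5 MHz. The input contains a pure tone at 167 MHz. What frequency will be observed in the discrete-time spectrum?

167 MHz mod fs = 22 MHz.
22 MHz ≤ fs/2 = 36.25 MHz, appears at 22 MHz.

22 MHz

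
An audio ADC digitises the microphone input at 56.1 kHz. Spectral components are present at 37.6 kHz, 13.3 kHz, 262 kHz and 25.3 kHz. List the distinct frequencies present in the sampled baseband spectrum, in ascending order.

fs/2 = 28.05 kHz.
37.6 kHz > fs/2 = 28.05 kHz, folds to fs − 37.6 kHz = 18.5 kHz.
13.3 kHz ≤ fs/2 = 28.05 kHz, passes unchanged.
262 kHz mod fs = 37.6 kHz.
37.6 kHz > fs/2 = 28.05 kHz, folds to fs − 37.6 kHz = 18.5 kHz.
25.3 kHz ≤ fs/2 = 28.05 kHz, passes unchanged.
Distinct values: {13.3 kHz, 18.5 kHz, 25.3 kHz}.

13.3 kHz, 18.5 kHz, 25.3 kHz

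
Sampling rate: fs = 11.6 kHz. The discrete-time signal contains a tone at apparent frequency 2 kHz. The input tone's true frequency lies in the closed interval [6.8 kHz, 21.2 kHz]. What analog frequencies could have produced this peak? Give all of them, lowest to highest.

Frequencies that alias to 2 kHz are k·fs ± 2 kHz for integer k ≥ 0.
k=0: 2 kHz.
k=1: 9.6 kHz, 13.6 kHz.
k=2: 21.2 kHz, 25.2 kHz.
k=3: 32.8 kHz, 36.8 kHz.
Within [6.8 kHz, 21.2 kHz]: 9.6 kHz, 13.6 kHz, 21.2 kHz.

9.6 kHz, 13.6 kHz, 21.2 kHz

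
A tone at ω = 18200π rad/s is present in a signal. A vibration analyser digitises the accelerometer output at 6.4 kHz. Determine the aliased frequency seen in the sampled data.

ω = 18200π rad/s → f = ω/(2π) = 9100 Hz = 9.1 kHz.
9.1 kHz mod fs = 2.7 kHz.
2.7 kHz ≤ fs/2 = 3.2 kHz, appears at 2.7 kHz.

2.7 kHz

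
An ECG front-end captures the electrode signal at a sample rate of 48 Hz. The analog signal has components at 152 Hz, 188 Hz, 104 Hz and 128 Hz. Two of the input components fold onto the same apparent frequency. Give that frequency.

8 Hz

fs/2 = 24 Hz.
152 Hz mod fs = 8 Hz.
8 Hz ≤ fs/2 = 24 Hz, appears at 8 Hz.
188 Hz mod fs = 44 Hz.
44 Hz > fs/2 = 24 Hz, folds to fs − 44 Hz = 4 Hz.
104 Hz mod fs = 8 Hz.
8 Hz ≤ fs/2 = 24 Hz, appears at 8 Hz.
128 Hz mod fs = 32 Hz.
32 Hz > fs/2 = 24 Hz, folds to fs − 32 Hz = 16 Hz.
104 Hz and 152 Hz both map to 8 Hz.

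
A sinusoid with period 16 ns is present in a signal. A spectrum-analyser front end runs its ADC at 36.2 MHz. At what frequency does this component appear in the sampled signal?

9.9 MHz

T = 16 ns → f = 1/T = 62.5 MHz.
62.5 MHz mod fs = 26.3 MHz.
26.3 MHz > fs/2 = 18.1 MHz, folds to fs − 26.3 MHz = 9.9 MHz.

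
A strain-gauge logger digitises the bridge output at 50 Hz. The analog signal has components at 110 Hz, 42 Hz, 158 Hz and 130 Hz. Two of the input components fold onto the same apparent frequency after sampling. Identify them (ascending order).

fs/2 = 25 Hz.
110 Hz mod fs = 10 Hz.
10 Hz ≤ fs/2 = 25 Hz, appears at 10 Hz.
42 Hz > fs/2 = 25 Hz, folds to fs − 42 Hz = 8 Hz.
158 Hz mod fs = 8 Hz.
8 Hz ≤ fs/2 = 25 Hz, appears at 8 Hz.
130 Hz mod fs = 30 Hz.
30 Hz > fs/2 = 25 Hz, folds to fs − 30 Hz = 20 Hz.
42 Hz and 158 Hz both map to 8 Hz.

42 Hz, 158 Hz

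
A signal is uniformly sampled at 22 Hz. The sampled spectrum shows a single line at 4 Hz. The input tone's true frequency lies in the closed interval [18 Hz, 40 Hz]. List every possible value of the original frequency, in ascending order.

18 Hz, 26 Hz, 40 Hz

Frequencies that alias to 4 Hz are k·fs ± 4 Hz for integer k ≥ 0.
k=0: 4 Hz.
k=1: 18 Hz, 26 Hz.
k=2: 40 Hz, 48 Hz.
k=3: 62 Hz, 70 Hz.
Within [18 Hz, 40 Hz]: 18 Hz, 26 Hz, 40 Hz.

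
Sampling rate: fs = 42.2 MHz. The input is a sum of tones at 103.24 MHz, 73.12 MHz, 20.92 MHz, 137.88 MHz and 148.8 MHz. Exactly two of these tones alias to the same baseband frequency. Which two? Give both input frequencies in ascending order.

73.12 MHz, 137.88 MHz

fs/2 = 21.1 MHz.
103.24 MHz mod fs = 18.84 MHz.
18.84 MHz ≤ fs/2 = 21.1 MHz, appears at 18.84 MHz.
73.12 MHz mod fs = 30.92 MHz.
30.92 MHz > fs/2 = 21.1 MHz, folds to fs − 30.92 MHz = 11.28 MHz.
20.92 MHz ≤ fs/2 = 21.1 MHz, passes unchanged.
137.88 MHz mod fs = 11.28 MHz.
11.28 MHz ≤ fs/2 = 21.1 MHz, appears at 11.28 MHz.
148.8 MHz mod fs = 22.2 MHz.
22.2 MHz > fs/2 = 21.1 MHz, folds to fs − 22.2 MHz = 20 MHz.
73.12 MHz and 137.88 MHz both map to 11.28 MHz.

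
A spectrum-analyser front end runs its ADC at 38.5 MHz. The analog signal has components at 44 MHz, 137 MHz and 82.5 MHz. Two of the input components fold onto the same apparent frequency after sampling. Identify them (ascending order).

fs/2 = 19.25 MHz.
44 MHz mod fs = 5.5 MHz.
5.5 MHz ≤ fs/2 = 19.25 MHz, appears at 5.5 MHz.
137 MHz mod fs = 21.5 MHz.
21.5 MHz > fs/2 = 19.25 MHz, folds to fs − 21.5 MHz = 17 MHz.
82.5 MHz mod fs = 5.5 MHz.
5.5 MHz ≤ fs/2 = 19.25 MHz, appears at 5.5 MHz.
44 MHz and 82.5 MHz both map to 5.5 MHz.

44 MHz, 82.5 MHz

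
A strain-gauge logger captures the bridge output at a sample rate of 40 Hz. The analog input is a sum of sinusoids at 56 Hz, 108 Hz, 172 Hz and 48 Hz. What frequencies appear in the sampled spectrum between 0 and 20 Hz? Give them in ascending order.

fs/2 = 20 Hz.
56 Hz mod fs = 16 Hz.
16 Hz ≤ fs/2 = 20 Hz, appears at 16 Hz.
108 Hz mod fs = 28 Hz.
28 Hz > fs/2 = 20 Hz, folds to fs − 28 Hz = 12 Hz.
172 Hz mod fs = 12 Hz.
12 Hz ≤ fs/2 = 20 Hz, appears at 12 Hz.
48 Hz mod fs = 8 Hz.
8 Hz ≤ fs/2 = 20 Hz, appears at 8 Hz.
Distinct values: {8 Hz, 12 Hz, 16 Hz}.

8 Hz, 12 Hz, 16 Hz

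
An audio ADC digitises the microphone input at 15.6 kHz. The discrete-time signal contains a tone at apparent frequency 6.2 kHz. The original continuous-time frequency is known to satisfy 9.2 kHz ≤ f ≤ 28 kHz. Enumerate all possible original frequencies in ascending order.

9.4 kHz, 21.8 kHz, 25 kHz

Frequencies that alias to 6.2 kHz are k·fs ± 6.2 kHz for integer k ≥ 0.
k=0: 6.2 kHz.
k=1: 9.4 kHz, 21.8 kHz.
k=2: 25 kHz, 37.4 kHz.
k=3: 40.6 kHz, 53 kHz.
Within [9.2 kHz, 28 kHz]: 9.4 kHz, 21.8 kHz, 25 kHz.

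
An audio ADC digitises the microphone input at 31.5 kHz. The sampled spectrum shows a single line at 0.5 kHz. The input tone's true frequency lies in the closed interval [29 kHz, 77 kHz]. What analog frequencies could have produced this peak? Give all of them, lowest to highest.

Frequencies that alias to 0.5 kHz are k·fs ± 0.5 kHz for integer k ≥ 0.
k=0: 0.5 kHz.
k=1: 31 kHz, 32 kHz.
k=2: 62.5 kHz, 63.5 kHz.
k=3: 94 kHz, 95 kHz.
Within [29 kHz, 77 kHz]: 31 kHz, 32 kHz, 62.5 kHz, 63.5 kHz.

31 kHz, 32 kHz, 62.5 kHz, 63.5 kHz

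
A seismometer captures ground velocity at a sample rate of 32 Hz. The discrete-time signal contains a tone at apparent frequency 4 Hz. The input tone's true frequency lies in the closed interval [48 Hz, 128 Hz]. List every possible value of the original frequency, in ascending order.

60 Hz, 68 Hz, 92 Hz, 100 Hz, 124 Hz

Frequencies that alias to 4 Hz are k·fs ± 4 Hz for integer k ≥ 0.
k=0: 4 Hz.
k=1: 28 Hz, 36 Hz.
k=2: 60 Hz, 68 Hz.
k=3: 92 Hz, 100 Hz.
k=4: 124 Hz, 132 Hz.
k=5: 156 Hz, 164 Hz.
Within [48 Hz, 128 Hz]: 60 Hz, 68 Hz, 92 Hz, 100 Hz, 124 Hz.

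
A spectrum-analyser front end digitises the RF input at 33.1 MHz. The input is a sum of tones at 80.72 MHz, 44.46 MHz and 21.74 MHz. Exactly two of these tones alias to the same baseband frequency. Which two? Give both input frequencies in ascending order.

fs/2 = 16.55 MHz.
80.72 MHz mod fs = 14.52 MHz.
14.52 MHz ≤ fs/2 = 16.55 MHz, appears at 14.52 MHz.
44.46 MHz mod fs = 11.36 MHz.
11.36 MHz ≤ fs/2 = 16.55 MHz, appears at 11.36 MHz.
21.74 MHz > fs/2 = 16.55 MHz, folds to fs − 21.74 MHz = 11.36 MHz.
21.74 MHz and 44.46 MHz both map to 11.36 MHz.

21.74 MHz, 44.46 MHz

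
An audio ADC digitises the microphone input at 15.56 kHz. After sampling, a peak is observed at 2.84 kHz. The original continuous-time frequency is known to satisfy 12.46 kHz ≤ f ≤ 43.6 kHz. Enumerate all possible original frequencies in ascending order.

Frequencies that alias to 2.84 kHz are k·fs ± 2.84 kHz for integer k ≥ 0.
k=0: 2.84 kHz.
k=1: 12.72 kHz, 18.4 kHz.
k=2: 28.28 kHz, 33.96 kHz.
k=3: 43.84 kHz, 49.52 kHz.
Within [12.46 kHz, 43.6 kHz]: 12.72 kHz, 18.4 kHz, 28.28 kHz, 33.96 kHz.

12.72 kHz, 18.4 kHz, 28.28 kHz, 33.96 kHz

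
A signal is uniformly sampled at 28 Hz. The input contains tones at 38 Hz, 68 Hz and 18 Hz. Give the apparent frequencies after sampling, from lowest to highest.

10 Hz, 12 Hz

fs/2 = 14 Hz.
38 Hz mod fs = 10 Hz.
10 Hz ≤ fs/2 = 14 Hz, appears at 10 Hz.
68 Hz mod fs = 12 Hz.
12 Hz ≤ fs/2 = 14 Hz, appears at 12 Hz.
18 Hz > fs/2 = 14 Hz, folds to fs − 18 Hz = 10 Hz.
Distinct values: {10 Hz, 12 Hz}.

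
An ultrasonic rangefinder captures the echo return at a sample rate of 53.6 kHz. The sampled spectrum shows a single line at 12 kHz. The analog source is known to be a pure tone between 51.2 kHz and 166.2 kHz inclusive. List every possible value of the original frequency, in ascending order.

Frequencies that alias to 12 kHz are k·fs ± 12 kHz for integer k ≥ 0.
k=0: 12 kHz.
k=1: 41.6 kHz, 65.6 kHz.
k=2: 95.2 kHz, 119.2 kHz.
k=3: 148.8 kHz, 172.8 kHz.
k=4: 202.4 kHz, 226.4 kHz.
Within [51.2 kHz, 166.2 kHz]: 65.6 kHz, 95.2 kHz, 119.2 kHz, 148.8 kHz.

65.6 kHz, 95.2 kHz, 119.2 kHz, 148.8 kHz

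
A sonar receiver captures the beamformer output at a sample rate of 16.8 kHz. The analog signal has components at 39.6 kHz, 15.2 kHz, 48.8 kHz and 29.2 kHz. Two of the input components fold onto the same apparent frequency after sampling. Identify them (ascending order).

fs/2 = 8.4 kHz.
39.6 kHz mod fs = 6 kHz.
6 kHz ≤ fs/2 = 8.4 kHz, appears at 6 kHz.
15.2 kHz > fs/2 = 8.4 kHz, folds to fs − 15.2 kHz = 1.6 kHz.
48.8 kHz mod fs = 15.2 kHz.
15.2 kHz > fs/2 = 8.4 kHz, folds to fs − 15.2 kHz = 1.6 kHz.
29.2 kHz mod fs = 12.4 kHz.
12.4 kHz > fs/2 = 8.4 kHz, folds to fs − 12.4 kHz = 4.4 kHz.
15.2 kHz and 48.8 kHz both map to 1.6 kHz.

15.2 kHz, 48.8 kHz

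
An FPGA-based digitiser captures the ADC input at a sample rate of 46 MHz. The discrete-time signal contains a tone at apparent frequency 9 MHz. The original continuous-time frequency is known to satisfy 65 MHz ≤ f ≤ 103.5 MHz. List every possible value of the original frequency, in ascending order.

83 MHz, 101 MHz

Frequencies that alias to 9 MHz are k·fs ± 9 MHz for integer k ≥ 0.
k=0: 9 MHz.
k=1: 37 MHz, 55 MHz.
k=2: 83 MHz, 101 MHz.
k=3: 129 MHz, 147 MHz.
Within [65 MHz, 103.5 MHz]: 83 MHz, 101 MHz.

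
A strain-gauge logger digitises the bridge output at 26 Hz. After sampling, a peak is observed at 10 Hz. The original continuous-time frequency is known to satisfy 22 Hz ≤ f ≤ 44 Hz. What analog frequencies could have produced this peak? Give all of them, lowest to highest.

Frequencies that alias to 10 Hz are k·fs ± 10 Hz for integer k ≥ 0.
k=0: 10 Hz.
k=1: 16 Hz, 36 Hz.
k=2: 42 Hz, 62 Hz.
k=3: 68 Hz, 88 Hz.
Within [22 Hz, 44 Hz]: 36 Hz, 42 Hz.

36 Hz, 42 Hz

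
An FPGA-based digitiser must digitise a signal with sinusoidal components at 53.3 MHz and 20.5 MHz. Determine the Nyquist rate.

106.6 MHz

Highest-frequency component: 53.3 MHz.
Nyquist rate = 2 × 53.3 MHz = 106.6 MHz.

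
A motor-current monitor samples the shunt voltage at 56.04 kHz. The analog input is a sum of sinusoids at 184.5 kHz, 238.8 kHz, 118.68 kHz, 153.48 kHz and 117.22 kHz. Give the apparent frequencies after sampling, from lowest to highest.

5.14 kHz, 6.6 kHz, 14.64 kHz, 16.38 kHz

fs/2 = 28.02 kHz.
184.5 kHz mod fs = 16.38 kHz.
16.38 kHz ≤ fs/2 = 28.02 kHz, appears at 16.38 kHz.
238.8 kHz mod fs = 14.64 kHz.
14.64 kHz ≤ fs/2 = 28.02 kHz, appears at 14.64 kHz.
118.68 kHz mod fs = 6.6 kHz.
6.6 kHz ≤ fs/2 = 28.02 kHz, appears at 6.6 kHz.
153.48 kHz mod fs = 41.4 kHz.
41.4 kHz > fs/2 = 28.02 kHz, folds to fs − 41.4 kHz = 14.64 kHz.
117.22 kHz mod fs = 5.14 kHz.
5.14 kHz ≤ fs/2 = 28.02 kHz, appears at 5.14 kHz.
Distinct values: {5.14 kHz, 6.6 kHz, 14.64 kHz, 16.38 kHz}.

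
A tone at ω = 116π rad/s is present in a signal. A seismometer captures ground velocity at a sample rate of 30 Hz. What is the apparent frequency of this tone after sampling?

ω = 116π rad/s → f = ω/(2π) = 58 Hz.
58 Hz mod fs = 28 Hz.
28 Hz > fs/2 = 15 Hz, folds to fs − 28 Hz = 2 Hz.

2 Hz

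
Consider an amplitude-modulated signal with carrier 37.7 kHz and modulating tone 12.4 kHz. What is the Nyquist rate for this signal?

AM sidebands sit at fc ± fm = 25.3 kHz and 50.1 kHz.
Highest-frequency component: 50.1 kHz.
Nyquist rate = 2 × 50.1 kHz = 100.2 kHz.

100.2 kHz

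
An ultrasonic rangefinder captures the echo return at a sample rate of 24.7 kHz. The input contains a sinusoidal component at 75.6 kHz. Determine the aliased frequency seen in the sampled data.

1.5 kHz

75.6 kHz mod fs = 1.5 kHz.
1.5 kHz ≤ fs/2 = 12.35 kHz, appears at 1.5 kHz.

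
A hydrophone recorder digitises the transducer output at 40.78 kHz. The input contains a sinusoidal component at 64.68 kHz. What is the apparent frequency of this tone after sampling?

16.88 kHz

64.68 kHz mod fs = 23.9 kHz.
23.9 kHz > fs/2 = 20.39 kHz, folds to fs − 23.9 kHz = 16.88 kHz.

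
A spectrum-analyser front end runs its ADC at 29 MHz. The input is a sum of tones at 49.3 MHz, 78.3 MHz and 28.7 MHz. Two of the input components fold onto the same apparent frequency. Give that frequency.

8.7 MHz

fs/2 = 14.5 MHz.
49.3 MHz mod fs = 20.3 MHz.
20.3 MHz > fs/2 = 14.5 MHz, folds to fs − 20.3 MHz = 8.7 MHz.
78.3 MHz mod fs = 20.3 MHz.
20.3 MHz > fs/2 = 14.5 MHz, folds to fs − 20.3 MHz = 8.7 MHz.
28.7 MHz > fs/2 = 14.5 MHz, folds to fs − 28.7 MHz = 0.3 MHz.
49.3 MHz and 78.3 MHz both map to 8.7 MHz.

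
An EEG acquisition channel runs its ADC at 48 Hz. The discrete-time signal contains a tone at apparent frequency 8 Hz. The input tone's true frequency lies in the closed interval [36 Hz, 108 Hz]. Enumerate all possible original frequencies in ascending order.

Frequencies that alias to 8 Hz are k·fs ± 8 Hz for integer k ≥ 0.
k=0: 8 Hz.
k=1: 40 Hz, 56 Hz.
k=2: 88 Hz, 104 Hz.
k=3: 136 Hz, 152 Hz.
Within [36 Hz, 108 Hz]: 40 Hz, 56 Hz, 88 Hz, 104 Hz.

40 Hz, 56 Hz, 88 Hz, 104 Hz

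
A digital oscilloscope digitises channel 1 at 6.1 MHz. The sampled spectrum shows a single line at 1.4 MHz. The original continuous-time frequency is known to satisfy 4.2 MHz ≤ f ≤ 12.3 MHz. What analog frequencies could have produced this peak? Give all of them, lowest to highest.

4.7 MHz, 7.5 MHz, 10.8 MHz

Frequencies that alias to 1.4 MHz are k·fs ± 1.4 MHz for integer k ≥ 0.
k=0: 1.4 MHz.
k=1: 4.7 MHz, 7.5 MHz.
k=2: 10.8 MHz, 13.6 MHz.
k=3: 16.9 MHz, 19.7 MHz.
Within [4.2 MHz, 12.3 MHz]: 4.7 MHz, 7.5 MHz, 10.8 MHz.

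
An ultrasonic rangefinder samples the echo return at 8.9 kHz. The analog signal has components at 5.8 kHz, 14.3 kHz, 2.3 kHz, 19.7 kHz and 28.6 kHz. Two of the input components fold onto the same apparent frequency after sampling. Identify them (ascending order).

fs/2 = 4.45 kHz.
5.8 kHz > fs/2 = 4.45 kHz, folds to fs − 5.8 kHz = 3.1 kHz.
14.3 kHz mod fs = 5.4 kHz.
5.4 kHz > fs/2 = 4.45 kHz, folds to fs − 5.4 kHz = 3.5 kHz.
2.3 kHz ≤ fs/2 = 4.45 kHz, passes unchanged.
19.7 kHz mod fs = 1.9 kHz.
1.9 kHz ≤ fs/2 = 4.45 kHz, appears at 1.9 kHz.
28.6 kHz mod fs = 1.9 kHz.
1.9 kHz ≤ fs/2 = 4.45 kHz, appears at 1.9 kHz.
19.7 kHz and 28.6 kHz both map to 1.9 kHz.

19.7 kHz, 28.6 kHz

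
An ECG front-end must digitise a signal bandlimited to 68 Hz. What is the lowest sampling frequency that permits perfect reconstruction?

136 Hz

Nyquist rate = 2 × 68 Hz = 136 Hz.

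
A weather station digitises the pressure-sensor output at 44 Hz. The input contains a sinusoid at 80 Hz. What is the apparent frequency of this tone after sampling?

8 Hz

80 Hz mod fs = 36 Hz.
36 Hz > fs/2 = 22 Hz, folds to fs − 36 Hz = 8 Hz.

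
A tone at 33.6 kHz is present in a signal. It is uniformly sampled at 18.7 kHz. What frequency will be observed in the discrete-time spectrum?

3.8 kHz

33.6 kHz mod fs = 14.9 kHz.
14.9 kHz > fs/2 = 9.35 kHz, folds to fs − 14.9 kHz = 3.8 kHz.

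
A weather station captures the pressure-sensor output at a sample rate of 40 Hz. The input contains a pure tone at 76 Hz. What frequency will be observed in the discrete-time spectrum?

76 Hz mod fs = 36 Hz.
36 Hz > fs/2 = 20 Hz, folds to fs − 36 Hz = 4 Hz.

4 Hz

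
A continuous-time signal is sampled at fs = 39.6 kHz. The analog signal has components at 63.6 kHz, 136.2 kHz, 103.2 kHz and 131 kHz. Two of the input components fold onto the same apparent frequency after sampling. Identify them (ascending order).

63.6 kHz, 103.2 kHz

fs/2 = 19.8 kHz.
63.6 kHz mod fs = 24 kHz.
24 kHz > fs/2 = 19.8 kHz, folds to fs − 24 kHz = 15.6 kHz.
136.2 kHz mod fs = 17.4 kHz.
17.4 kHz ≤ fs/2 = 19.8 kHz, appears at 17.4 kHz.
103.2 kHz mod fs = 24 kHz.
24 kHz > fs/2 = 19.8 kHz, folds to fs − 24 kHz = 15.6 kHz.
131 kHz mod fs = 12.2 kHz.
12.2 kHz ≤ fs/2 = 19.8 kHz, appears at 12.2 kHz.
63.6 kHz and 103.2 kHz both map to 15.6 kHz.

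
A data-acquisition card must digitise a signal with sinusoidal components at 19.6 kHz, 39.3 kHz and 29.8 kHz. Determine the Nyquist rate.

78.6 kHz

Highest-frequency component: 39.3 kHz.
Nyquist rate = 2 × 39.3 kHz = 78.6 kHz.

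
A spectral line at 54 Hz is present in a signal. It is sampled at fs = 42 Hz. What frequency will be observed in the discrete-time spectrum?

12 Hz

54 Hz mod fs = 12 Hz.
12 Hz ≤ fs/2 = 21 Hz, appears at 12 Hz.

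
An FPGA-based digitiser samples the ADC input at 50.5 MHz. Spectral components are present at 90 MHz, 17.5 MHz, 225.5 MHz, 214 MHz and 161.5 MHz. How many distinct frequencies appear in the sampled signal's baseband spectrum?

5

fs/2 = 25.25 MHz.
90 MHz mod fs = 39.5 MHz.
39.5 MHz > fs/2 = 25.25 MHz, folds to fs − 39.5 MHz = 11 MHz.
17.5 MHz ≤ fs/2 = 25.25 MHz, passes unchanged.
225.5 MHz mod fs = 23.5 MHz.
23.5 MHz ≤ fs/2 = 25.25 MHz, appears at 23.5 MHz.
214 MHz mod fs = 12 MHz.
12 MHz ≤ fs/2 = 25.25 MHz, appears at 12 MHz.
161.5 MHz mod fs = 10 MHz.
10 MHz ≤ fs/2 = 25.25 MHz, appears at 10 MHz.
Distinct values: {10 MHz, 11 MHz, 12 MHz, 17.5 MHz, 23.5 MHz} → 5.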